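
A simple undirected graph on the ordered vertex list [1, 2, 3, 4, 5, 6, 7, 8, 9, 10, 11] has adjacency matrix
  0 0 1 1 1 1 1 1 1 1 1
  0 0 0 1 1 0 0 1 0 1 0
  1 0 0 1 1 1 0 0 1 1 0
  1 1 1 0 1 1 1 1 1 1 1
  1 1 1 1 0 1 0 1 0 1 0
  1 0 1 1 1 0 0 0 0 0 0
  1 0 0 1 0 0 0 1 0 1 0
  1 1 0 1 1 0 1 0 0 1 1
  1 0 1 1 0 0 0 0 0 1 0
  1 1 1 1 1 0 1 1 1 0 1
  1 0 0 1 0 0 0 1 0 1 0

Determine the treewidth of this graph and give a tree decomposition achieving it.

Each bag holds 5 vertices, so the decomposition has width 4, which upper-bounds the treewidth. On the other hand G contains the 5-clique {1, 4, 8, 10, 11}. A clique must lie in a single bag of any decomposition, so no decomposition can have width below 4. The upper and lower bounds meet at 4, so that is the treewidth.

Treewidth 4.
Bags: B1 = {1, 3, 4, 5, 10}  B2 = {1, 4, 5, 8, 10}  B3 = {1, 4, 7, 8, 10}  B4 = {1, 3, 4, 5, 6}  B5 = {1, 4, 8, 10, 11}  B6 = {2, 4, 5, 8, 10}  B7 = {1, 3, 4, 9, 10}
Tree: B1–B2, B2–B3, B1–B4, B3–B5, B2–B6, B1–B7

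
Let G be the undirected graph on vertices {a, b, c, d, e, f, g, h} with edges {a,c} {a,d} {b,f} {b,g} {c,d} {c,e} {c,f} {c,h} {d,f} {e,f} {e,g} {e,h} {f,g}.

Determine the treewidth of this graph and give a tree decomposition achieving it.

Treewidth 2.
Bags: B1 = {e, f, g}  B2 = {c, e, f}  B3 = {c, d, f}  B4 = {c, e, h}  B5 = {a, c, d}  B6 = {b, f, g}
Tree: B1–B2, B2–B3, B2–B4, B3–B5, B1–B6

Each bag holds 3 vertices, so the decomposition has width 2, which upper-bounds the treewidth. On the other hand G contains the 3-clique {a, c, d}. A clique must lie in a single bag of any decomposition, so no decomposition can have width below 2. Hence tw(G) = 2 exactly.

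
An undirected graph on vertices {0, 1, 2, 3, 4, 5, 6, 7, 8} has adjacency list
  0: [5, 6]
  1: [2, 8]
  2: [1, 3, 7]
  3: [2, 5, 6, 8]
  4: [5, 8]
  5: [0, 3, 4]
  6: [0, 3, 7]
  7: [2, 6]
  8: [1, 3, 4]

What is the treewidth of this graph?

3

A width-3 tree decomposition is:
Bags: B1 = {1, 2, 6, 7}  B2 = {1, 2, 3, 6}  B3 = {1, 3, 6, 8}  B4 = {0, 3, 6, 8}  B5 = {0, 3, 5, 8}  B6 = {0, 4, 5, 8}
Tree: B1–B2, B2–B3, B3–B4, B4–B5, B5–B6
Each bag holds 4 vertices, so the decomposition has width 3, which upper-bounds the treewidth. For the lower bound: the 4 vertex sets {1,2,7}, {6}, {3}, {0,4,5,8} are disjoint, each induces a connected subgraph, and every pair is joined by at least one edge of G. Contracting each set to a single vertex therefore yields K_{4} as a minor, and since treewidth is minor-monotone, tw(G) ≥ tw(K_{4}) = 3. Therefore the treewidth is 3.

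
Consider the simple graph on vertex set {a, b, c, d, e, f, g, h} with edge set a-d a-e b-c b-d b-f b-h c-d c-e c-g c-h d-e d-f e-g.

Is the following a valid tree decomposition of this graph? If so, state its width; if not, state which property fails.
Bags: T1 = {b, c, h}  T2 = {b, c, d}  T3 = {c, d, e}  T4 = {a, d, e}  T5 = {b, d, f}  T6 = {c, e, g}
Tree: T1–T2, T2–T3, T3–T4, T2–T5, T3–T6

Yes; width 2.

Vertex coverage: the bags together contain {a, b, c, d, e, f, g, h}, the full vertex set. Edge coverage: each edge of G has both endpoints in at least one bag. Running intersection: for every vertex, the bags containing it form a connected subtree. All three properties hold, so this is a valid tree decomposition of width max|bag| − 1 = 2, and hence tw(G) ≤ 2.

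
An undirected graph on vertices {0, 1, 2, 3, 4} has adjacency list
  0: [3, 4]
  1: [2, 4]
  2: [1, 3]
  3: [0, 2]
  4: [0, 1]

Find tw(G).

A width-2 tree decomposition is:
Bags: B1 = {1, 2, 4}  B2 = {2, 3, 4}  B3 = {0, 3, 4}
Tree: B1–B2, B2–B3
Every bag has size at most 3, so the width is 3 − 1 = 2 and tw(G) ≤ 2. For the lower bound, G contains the cycle 4–1–2–3–0–4, so G is not a forest; only forests have treewidth ≤ 1, hence tw(G) ≥ 2. The upper and lower bounds meet at 2, so that is the treewidth.

2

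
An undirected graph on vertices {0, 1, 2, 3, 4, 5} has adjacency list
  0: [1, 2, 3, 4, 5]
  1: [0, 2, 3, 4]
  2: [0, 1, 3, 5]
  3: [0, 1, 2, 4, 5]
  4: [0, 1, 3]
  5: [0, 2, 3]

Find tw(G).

3

A width-3 tree decomposition is:
Bags: B1 = {0, 1, 2, 3}  B2 = {0, 2, 3, 5}  B3 = {0, 1, 3, 4}
Tree: B1–B2, B1–B3
Every bag has size at most 4, so the width is 4 − 1 = 3 and tw(G) ≤ 3. Conversely, {0, 1, 2, 3} is a clique of size 4, and the vertices of any clique must share a bag in every tree decomposition; so some bag has ≥ 4 vertices and tw(G) ≥ 3. The upper and lower bounds meet at 3, so that is the treewidth.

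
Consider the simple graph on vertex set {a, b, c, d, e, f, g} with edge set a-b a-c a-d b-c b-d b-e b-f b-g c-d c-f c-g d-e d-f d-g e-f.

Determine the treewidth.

A width-3 tree decomposition is:
Bags: B1 = {a, b, c, d}  B2 = {b, c, d, f}  B3 = {b, c, d, g}  B4 = {b, d, e, f}
Tree: B1–B2, B1–B3, B2–B4
Every bag has size at most 4, so the width is 4 − 1 = 3 and tw(G) ≤ 3. For the lower bound, the 4 vertices {b, d, e, f} are pairwise adjacent, and any tree decomposition puts a clique entirely inside one bag — forcing width ≥ 3. The upper and lower bounds meet at 3, so that is the treewidth.

3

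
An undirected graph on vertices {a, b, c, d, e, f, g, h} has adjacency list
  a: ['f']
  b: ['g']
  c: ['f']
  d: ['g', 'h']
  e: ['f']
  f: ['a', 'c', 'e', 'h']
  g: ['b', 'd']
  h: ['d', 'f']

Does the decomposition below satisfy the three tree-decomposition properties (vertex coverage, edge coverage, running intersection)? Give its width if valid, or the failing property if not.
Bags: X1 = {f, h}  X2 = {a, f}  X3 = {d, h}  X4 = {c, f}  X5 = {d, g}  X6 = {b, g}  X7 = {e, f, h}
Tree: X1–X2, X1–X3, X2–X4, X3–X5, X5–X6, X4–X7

A tree decomposition must satisfy three properties: every vertex lies in some bag; for every edge, both endpoints lie together in some bag; and for every vertex, the bags containing it form a connected subtree. Here bags containing vertex h are not connected in the tree, so the decomposition is invalid.

No — bags containing vertex h are not connected in the tree.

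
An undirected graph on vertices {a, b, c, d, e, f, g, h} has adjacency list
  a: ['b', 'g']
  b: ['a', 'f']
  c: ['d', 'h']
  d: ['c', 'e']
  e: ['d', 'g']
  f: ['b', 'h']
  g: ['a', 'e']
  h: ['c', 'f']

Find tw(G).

2

A width-2 tree decomposition is:
Bags: B1 = {d, e, g}  B2 = {c, d, g}  B3 = {c, g, h}  B4 = {f, g, h}  B5 = {b, f, g}  B6 = {a, b, g}
Tree: B1–B2, B2–B3, B3–B4, B4–B5, B5–B6
The largest bag has 3 vertices, giving width 2; this decomposition certifies tw(G) ≤ 2. The edges g–e–d–c–h–f–b–a–g form a cycle, so G is not a tree and its treewidth is at least 2. Combining the bounds, tw(G) = 2.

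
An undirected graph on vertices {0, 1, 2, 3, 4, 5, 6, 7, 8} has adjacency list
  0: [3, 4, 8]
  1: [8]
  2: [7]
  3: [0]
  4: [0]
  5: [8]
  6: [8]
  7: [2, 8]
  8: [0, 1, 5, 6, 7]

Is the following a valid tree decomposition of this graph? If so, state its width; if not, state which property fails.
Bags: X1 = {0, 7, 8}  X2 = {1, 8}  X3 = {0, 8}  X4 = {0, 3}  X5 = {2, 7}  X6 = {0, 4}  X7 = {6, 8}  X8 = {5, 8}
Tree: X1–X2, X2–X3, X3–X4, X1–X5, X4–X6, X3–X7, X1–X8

A tree decomposition must satisfy three properties: every vertex lies in some bag; for every edge, both endpoints lie together in some bag; and for every vertex, the bags containing it form a connected subtree. Here bags containing vertex 0 are not connected in the tree, so the decomposition is invalid.

No — bags containing vertex 0 are not connected in the tree.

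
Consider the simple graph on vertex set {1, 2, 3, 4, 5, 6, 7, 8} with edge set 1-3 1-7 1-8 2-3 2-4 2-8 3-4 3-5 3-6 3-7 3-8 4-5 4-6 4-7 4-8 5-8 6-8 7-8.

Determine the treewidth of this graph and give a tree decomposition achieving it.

Each bag holds 4 vertices, so the decomposition has width 3, which upper-bounds the treewidth. Conversely, {1, 3, 7, 8} is a clique of size 4, and the vertices of any clique must share a bag in every tree decomposition; so some bag has ≥ 4 vertices and tw(G) ≥ 3. The upper and lower bounds meet at 3, so that is the treewidth.

Treewidth 3.
One optimal decomposition is:
Bags: B1 = {3, 4, 7, 8}  B2 = {2, 3, 4, 8}  B3 = {1, 3, 7, 8}  B4 = {3, 4, 6, 8}  B5 = {3, 4, 5, 8}
Tree: B1–B2, B1–B3, B2–B4, B4–B5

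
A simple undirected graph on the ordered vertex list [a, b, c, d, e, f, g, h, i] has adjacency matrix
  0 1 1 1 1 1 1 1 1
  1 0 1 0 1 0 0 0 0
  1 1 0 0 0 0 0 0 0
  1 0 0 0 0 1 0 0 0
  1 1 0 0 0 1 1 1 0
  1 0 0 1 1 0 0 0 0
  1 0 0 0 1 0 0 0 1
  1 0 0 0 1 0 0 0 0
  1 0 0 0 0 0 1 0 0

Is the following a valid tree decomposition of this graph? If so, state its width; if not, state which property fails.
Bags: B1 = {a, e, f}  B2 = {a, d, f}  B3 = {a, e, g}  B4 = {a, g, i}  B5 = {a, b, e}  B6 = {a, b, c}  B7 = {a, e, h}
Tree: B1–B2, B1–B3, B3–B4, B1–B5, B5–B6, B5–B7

Yes; width 2.

Vertex coverage: the bags together contain {a, b, c, d, e, f, g, h, i}, the full vertex set. Edge coverage: each edge of G has both endpoints in at least one bag. Running intersection: for every vertex, the bags containing it form a connected subtree. All three properties hold, so this is a valid tree decomposition of width max|bag| − 1 = 2, and hence tw(G) ≤ 2.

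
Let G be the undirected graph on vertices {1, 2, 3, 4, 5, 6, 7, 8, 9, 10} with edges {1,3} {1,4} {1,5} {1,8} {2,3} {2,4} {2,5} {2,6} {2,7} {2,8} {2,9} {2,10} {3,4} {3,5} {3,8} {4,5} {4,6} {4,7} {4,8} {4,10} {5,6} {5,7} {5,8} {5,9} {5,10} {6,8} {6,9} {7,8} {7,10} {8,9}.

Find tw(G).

4

A width-4 tree decomposition is:
Bags: B1 = {2, 4, 5, 6, 8}  B2 = {2, 3, 4, 5, 8}  B3 = {1, 3, 4, 5, 8}  B4 = {2, 4, 5, 7, 8}  B5 = {2, 5, 6, 8, 9}  B6 = {2, 4, 5, 7, 10}
Tree: B1–B2, B2–B3, B1–B4, B1–B5, B4–B6
Every bag has size at most 5, so the width is 5 − 1 = 4 and tw(G) ≤ 4. For the lower bound, the 5 vertices {1, 3, 4, 5, 8} are pairwise adjacent, and any tree decomposition puts a clique entirely inside one bag — forcing width ≥ 4. Hence tw(G) = 4 exactly.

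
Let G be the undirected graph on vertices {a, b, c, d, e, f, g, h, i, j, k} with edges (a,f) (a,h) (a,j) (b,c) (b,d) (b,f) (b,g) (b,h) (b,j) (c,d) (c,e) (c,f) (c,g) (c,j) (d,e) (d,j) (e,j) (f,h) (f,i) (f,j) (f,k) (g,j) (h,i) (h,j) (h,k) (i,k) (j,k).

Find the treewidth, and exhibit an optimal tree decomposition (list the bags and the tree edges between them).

The largest bag has 4 vertices, giving width 3; this decomposition certifies tw(G) ≤ 3. Conversely, {c, d, e, j} is a clique of size 4, and the vertices of any clique must share a bag in every tree decomposition; so some bag has ≥ 4 vertices and tw(G) ≥ 3. Hence tw(G) = 3 exactly.

Treewidth 3.
One optimal decomposition is:
Bags: B1 = {b, c, f, j}  B2 = {b, f, h, j}  B3 = {f, h, j, k}  B4 = {f, h, i, k}  B5 = {b, c, g, j}  B6 = {a, f, h, j}  B7 = {b, c, d, j}  B8 = {c, d, e, j}
Tree: B1–B2, B2–B3, B3–B4, B1–B5, B2–B6, B1–B7, B7–B8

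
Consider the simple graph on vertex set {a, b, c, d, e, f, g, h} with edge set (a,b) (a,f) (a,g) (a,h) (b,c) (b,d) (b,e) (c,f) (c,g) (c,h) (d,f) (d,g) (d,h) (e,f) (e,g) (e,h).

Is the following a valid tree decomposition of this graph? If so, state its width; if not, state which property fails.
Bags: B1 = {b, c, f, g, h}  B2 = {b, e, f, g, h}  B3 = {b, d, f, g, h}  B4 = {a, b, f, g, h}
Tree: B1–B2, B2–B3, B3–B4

Checking the three conditions: (i) the bags cover all of {a, b, c, d, e, f, g, h}; (ii) for each edge, some bag contains both endpoints; (iii) the bags containing any fixed vertex form a subtree. All hold, so the decomposition is valid with width 5 − 1 = 4.

Yes; width 4.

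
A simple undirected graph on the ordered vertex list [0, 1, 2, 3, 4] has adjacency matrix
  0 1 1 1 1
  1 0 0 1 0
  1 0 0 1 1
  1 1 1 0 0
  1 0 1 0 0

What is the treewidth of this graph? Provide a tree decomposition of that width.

The largest bag has 3 vertices, giving width 2; this decomposition certifies tw(G) ≤ 2. For the lower bound, the 3 vertices {0, 1, 3} are pairwise adjacent, and any tree decomposition puts a clique entirely inside one bag — forcing width ≥ 2. Hence tw(G) = 2 exactly.

Treewidth 2.
Bags: B1 = {0, 2, 3}  B2 = {0, 1, 3}  B3 = {0, 2, 4}
Tree: B1–B2, B1–B3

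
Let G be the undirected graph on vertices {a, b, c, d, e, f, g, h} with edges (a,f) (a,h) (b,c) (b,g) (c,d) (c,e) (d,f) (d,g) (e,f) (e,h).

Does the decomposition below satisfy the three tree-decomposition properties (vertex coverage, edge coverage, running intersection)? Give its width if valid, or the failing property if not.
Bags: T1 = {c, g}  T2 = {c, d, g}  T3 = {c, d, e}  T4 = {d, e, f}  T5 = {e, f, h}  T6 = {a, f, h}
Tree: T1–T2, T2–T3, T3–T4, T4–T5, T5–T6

No — vertex b appears in no bag.

A tree decomposition must satisfy three properties: every vertex lies in some bag; for every edge, both endpoints lie together in some bag; and for every vertex, the bags containing it form a connected subtree. Here vertex b appears in no bag, so the decomposition is invalid.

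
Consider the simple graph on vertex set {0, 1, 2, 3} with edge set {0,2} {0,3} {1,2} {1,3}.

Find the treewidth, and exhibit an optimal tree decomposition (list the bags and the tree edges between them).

Every bag has size at most 3, so the width is 3 − 1 = 2 and tw(G) ≤ 2. Since 1–3–0–2–1 is a cycle in G, G is not acyclic. Forests are exactly the graphs of treewidth ≤ 1, so tw(G) ≥ 2. The upper and lower bounds meet at 2, so that is the treewidth.

Treewidth 2.
Bags: B1 = {0, 1, 3}  B2 = {0, 1, 2}
Tree: B1–B2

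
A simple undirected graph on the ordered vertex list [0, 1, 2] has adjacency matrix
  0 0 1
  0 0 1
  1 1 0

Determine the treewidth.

1

A width-1 tree decomposition is:
Bags: B1 = {0, 2}  B2 = {1, 2}
Tree: B1–B2
Every bag has size at most 2, so the width is 2 − 1 = 1 and tw(G) ≤ 1. Any graph with an edge has treewidth ≥ 1, and G has the edge 0–2. Combining the bounds, tw(G) = 1.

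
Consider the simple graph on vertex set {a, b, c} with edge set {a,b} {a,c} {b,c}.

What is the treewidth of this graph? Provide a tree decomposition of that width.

Treewidth 2.
Bags: B1 = {a, b, c}
Tree: (single bag)

A single bag containing all 3 vertices is trivially a valid decomposition of width 2. On the other hand G contains the 3-clique {a, b, c}. A clique must lie in a single bag of any decomposition, so no decomposition can have width below 2. The upper and lower bounds meet at 2, so that is the treewidth.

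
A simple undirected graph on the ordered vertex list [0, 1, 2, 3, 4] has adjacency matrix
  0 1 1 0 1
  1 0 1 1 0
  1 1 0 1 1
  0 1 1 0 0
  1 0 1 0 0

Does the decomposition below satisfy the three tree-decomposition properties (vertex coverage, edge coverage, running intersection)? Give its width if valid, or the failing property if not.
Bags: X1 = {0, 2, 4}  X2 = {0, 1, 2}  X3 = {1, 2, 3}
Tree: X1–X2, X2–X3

Yes; width 2.

Vertex coverage: the bags together contain {0, 1, 2, 3, 4}, the full vertex set. Edge coverage: each edge of G has both endpoints in at least one bag. Running intersection: for every vertex, the bags containing it form a connected subtree. All three properties hold, so this is a valid tree decomposition of width max|bag| − 1 = 2, and hence tw(G) ≤ 2.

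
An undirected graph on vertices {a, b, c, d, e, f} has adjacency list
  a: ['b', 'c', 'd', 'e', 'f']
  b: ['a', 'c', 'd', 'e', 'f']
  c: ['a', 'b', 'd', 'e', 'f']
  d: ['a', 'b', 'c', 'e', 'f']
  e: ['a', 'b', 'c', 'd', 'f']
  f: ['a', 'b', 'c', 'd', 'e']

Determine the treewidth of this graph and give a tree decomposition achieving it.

Treewidth 5.
Bags: B1 = {a, b, c, d, e, f}
Tree: (single bag)

A single bag containing all 6 vertices is trivially a valid decomposition of width 5. On the other hand G contains the 6-clique {a, b, c, d, e, f}. A clique must lie in a single bag of any decomposition, so no decomposition can have width below 5. Therefore the treewidth is 5.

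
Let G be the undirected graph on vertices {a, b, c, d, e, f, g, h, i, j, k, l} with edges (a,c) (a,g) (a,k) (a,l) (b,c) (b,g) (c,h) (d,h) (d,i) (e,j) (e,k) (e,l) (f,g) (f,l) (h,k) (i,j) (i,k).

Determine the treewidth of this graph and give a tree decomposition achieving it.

Treewidth 3.
One such decomposition:
Bags: B1 = {b, f, g, l}  B2 = {a, b, g, l}  B3 = {a, b, c, l}  B4 = {a, c, e, l}  B5 = {a, c, e, k}  B6 = {c, e, h, k}  B7 = {e, h, j, k}  B8 = {h, i, j, k}  B9 = {d, h, i, j}
Tree: B1–B2, B2–B3, B3–B4, B4–B5, B5–B6, B6–B7, B7–B8, B8–B9

Each bag holds 4 vertices, so the decomposition has width 3, which upper-bounds the treewidth. For the lower bound: the 4 vertex sets {b,f,g}, {l}, {a}, {c,e,h,k} are disjoint, each induces a connected subgraph, and every pair is joined by at least one edge of G. Contracting each set to a single vertex therefore yields K_{4} as a minor, and since treewidth is minor-monotone, tw(G) ≥ tw(K_{4}) = 3. Combining the bounds, tw(G) = 3.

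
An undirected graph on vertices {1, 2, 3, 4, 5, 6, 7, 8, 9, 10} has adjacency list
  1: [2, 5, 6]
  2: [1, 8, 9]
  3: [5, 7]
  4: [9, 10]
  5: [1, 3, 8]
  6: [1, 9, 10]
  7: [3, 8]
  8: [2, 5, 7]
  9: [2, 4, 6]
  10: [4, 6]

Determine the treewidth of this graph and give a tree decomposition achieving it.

Treewidth 2.
One optimal decomposition is:
Bags: B1 = {3, 7, 8}  B2 = {3, 5, 8}  B3 = {2, 5, 8}  B4 = {1, 2, 5}  B5 = {1, 2, 9}  B6 = {1, 6, 9}  B7 = {4, 6, 9}  B8 = {4, 6, 10}
Tree: B1–B2, B2–B3, B3–B4, B4–B5, B5–B6, B6–B7, B7–B8

The largest bag has 3 vertices, giving width 2; this decomposition certifies tw(G) ≤ 2. The edges 7–3–5–8–7 form a cycle, so G is not a tree and its treewidth is at least 2. The upper and lower bounds meet at 2, so that is the treewidth.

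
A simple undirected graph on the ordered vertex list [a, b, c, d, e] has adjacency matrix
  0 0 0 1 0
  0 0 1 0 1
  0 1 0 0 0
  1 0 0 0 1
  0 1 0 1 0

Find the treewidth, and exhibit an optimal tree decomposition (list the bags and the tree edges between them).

Treewidth 1.
One such decomposition:
Bags: B1 = {b, c}  B2 = {b, e}  B3 = {d, e}  B4 = {a, d}
Tree: B1–B2, B2–B3, B3–B4

The largest bag has 2 vertices, giving width 1; this decomposition certifies tw(G) ≤ 1. Since G has at least one edge (e.g. c–b), it is not an edgeless graph, so tw(G) ≥ 1. Hence tw(G) = 1 exactly.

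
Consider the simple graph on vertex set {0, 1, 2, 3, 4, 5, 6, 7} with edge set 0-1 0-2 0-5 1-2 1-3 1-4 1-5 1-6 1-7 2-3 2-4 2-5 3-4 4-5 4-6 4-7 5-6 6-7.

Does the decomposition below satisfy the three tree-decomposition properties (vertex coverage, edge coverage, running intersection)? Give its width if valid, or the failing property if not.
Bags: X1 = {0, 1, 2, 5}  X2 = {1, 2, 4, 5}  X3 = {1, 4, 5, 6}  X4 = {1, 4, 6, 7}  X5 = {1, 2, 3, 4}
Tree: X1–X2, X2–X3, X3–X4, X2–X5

Yes; width 3.

Vertex coverage: the bags together contain {0, 1, 2, 3, 4, 5, 6, 7}, the full vertex set. Edge coverage: each edge of G has both endpoints in at least one bag. Running intersection: for every vertex, the bags containing it form a connected subtree. All three properties hold, so this is a valid tree decomposition of width max|bag| − 1 = 3, and hence tw(G) ≤ 3.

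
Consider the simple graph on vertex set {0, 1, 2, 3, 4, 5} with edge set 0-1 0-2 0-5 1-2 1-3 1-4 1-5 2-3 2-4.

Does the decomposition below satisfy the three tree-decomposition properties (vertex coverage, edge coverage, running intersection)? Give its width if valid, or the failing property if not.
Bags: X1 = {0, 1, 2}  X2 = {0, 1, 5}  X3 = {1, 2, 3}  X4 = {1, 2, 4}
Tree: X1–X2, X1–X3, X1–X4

Yes; width 2.

Every vertex of G appears in some bag (union = {0, 1, 2, 3, 4, 5}); every edge is covered by a bag; and for each vertex v the set of bags containing v is connected in the bag tree. The decomposition is therefore valid. The largest bag has 3 vertices, so the width is 2.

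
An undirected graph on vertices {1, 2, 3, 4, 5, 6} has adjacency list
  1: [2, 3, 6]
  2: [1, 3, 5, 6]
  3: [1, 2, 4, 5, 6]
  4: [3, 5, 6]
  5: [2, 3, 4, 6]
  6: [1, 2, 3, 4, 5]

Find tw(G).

A width-3 tree decomposition is:
Bags: B1 = {2, 3, 5, 6}  B2 = {1, 2, 3, 6}  B3 = {3, 4, 5, 6}
Tree: B1–B2, B1–B3
Each bag holds 4 vertices, so the decomposition has width 3, which upper-bounds the treewidth. Conversely, {1, 2, 3, 6} is a clique of size 4, and the vertices of any clique must share a bag in every tree decomposition; so some bag has ≥ 4 vertices and tw(G) ≥ 3. Therefore the treewidth is 3.

3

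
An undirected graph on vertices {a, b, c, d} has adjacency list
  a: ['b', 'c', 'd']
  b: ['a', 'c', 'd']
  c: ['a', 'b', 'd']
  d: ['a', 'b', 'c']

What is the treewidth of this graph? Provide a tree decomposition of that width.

A single bag containing all 4 vertices is trivially a valid decomposition of width 3. Conversely, {a, b, c, d} is a clique of size 4, and the vertices of any clique must share a bag in every tree decomposition; so some bag has ≥ 4 vertices and tw(G) ≥ 3. The upper and lower bounds meet at 3, so that is the treewidth.

Treewidth 3.
One such decomposition:
Bags: B1 = {a, b, c, d}
Tree: (single bag)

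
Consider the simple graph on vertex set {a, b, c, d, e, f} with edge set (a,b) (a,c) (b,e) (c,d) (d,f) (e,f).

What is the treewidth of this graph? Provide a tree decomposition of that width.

Treewidth 2.
Bags: B1 = {a, c, d}  B2 = {a, d, f}  B3 = {a, e, f}  B4 = {a, b, e}
Tree: B1–B2, B2–B3, B3–B4

Every bag has size at most 3, so the width is 3 − 1 = 2 and tw(G) ≤ 2. Since a–c–d–f–e–b–a is a cycle in G, G is not acyclic. Forests are exactly the graphs of treewidth ≤ 1, so tw(G) ≥ 2. Hence tw(G) = 2 exactly.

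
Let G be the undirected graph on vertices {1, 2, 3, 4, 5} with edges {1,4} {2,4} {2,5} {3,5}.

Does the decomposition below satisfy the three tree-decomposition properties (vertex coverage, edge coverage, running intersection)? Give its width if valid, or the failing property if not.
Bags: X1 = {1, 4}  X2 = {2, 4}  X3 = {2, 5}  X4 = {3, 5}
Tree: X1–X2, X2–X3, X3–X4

Yes; width 1.

Vertex coverage: the bags together contain {1, 2, 3, 4, 5}, the full vertex set. Edge coverage: each edge of G has both endpoints in at least one bag. Running intersection: for every vertex, the bags containing it form a connected subtree. All three properties hold, so this is a valid tree decomposition of width max|bag| − 1 = 1, and hence tw(G) ≤ 1.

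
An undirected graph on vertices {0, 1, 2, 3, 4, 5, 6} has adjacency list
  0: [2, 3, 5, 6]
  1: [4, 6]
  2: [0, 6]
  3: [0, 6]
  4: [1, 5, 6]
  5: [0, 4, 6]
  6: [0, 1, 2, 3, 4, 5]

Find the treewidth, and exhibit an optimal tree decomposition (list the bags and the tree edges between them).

Every bag has size at most 3, so the width is 3 − 1 = 2 and tw(G) ≤ 2. For the lower bound, the 3 vertices {0, 2, 6} are pairwise adjacent, and any tree decomposition puts a clique entirely inside one bag — forcing width ≥ 2. Therefore the treewidth is 2.

Treewidth 2.
One such decomposition:
Bags: B1 = {4, 5, 6}  B2 = {0, 5, 6}  B3 = {0, 2, 6}  B4 = {0, 3, 6}  B5 = {1, 4, 6}
Tree: B1–B2, B2–B3, B3–B4, B1–B5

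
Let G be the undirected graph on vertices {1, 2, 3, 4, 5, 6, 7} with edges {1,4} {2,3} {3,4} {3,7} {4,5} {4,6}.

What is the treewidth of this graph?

A width-1 tree decomposition is:
Bags: B1 = {3, 4}  B2 = {3, 7}  B3 = {4, 5}  B4 = {4, 6}  B5 = {2, 3}  B6 = {1, 4}
Tree: B1–B2, B1–B3, B1–B4, B1–B5, B3–B6
Each bag holds 2 vertices, so the decomposition has width 1, which upper-bounds the treewidth. Since G has at least one edge (e.g. 3–4), it is not an edgeless graph, so tw(G) ≥ 1. Hence tw(G) = 1 exactly.

1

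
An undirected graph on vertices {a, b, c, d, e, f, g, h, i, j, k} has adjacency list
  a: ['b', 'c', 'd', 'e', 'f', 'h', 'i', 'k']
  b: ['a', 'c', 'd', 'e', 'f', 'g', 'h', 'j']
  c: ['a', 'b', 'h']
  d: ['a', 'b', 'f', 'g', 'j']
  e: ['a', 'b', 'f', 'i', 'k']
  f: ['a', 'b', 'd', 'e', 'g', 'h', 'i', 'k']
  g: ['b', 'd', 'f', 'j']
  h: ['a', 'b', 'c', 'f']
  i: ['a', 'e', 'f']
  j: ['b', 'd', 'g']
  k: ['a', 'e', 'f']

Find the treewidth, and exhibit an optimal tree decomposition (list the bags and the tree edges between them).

The largest bag has 4 vertices, giving width 3; this decomposition certifies tw(G) ≤ 3. For the lower bound, the 4 vertices {b, d, g, j} are pairwise adjacent, and any tree decomposition puts a clique entirely inside one bag — forcing width ≥ 3. Hence tw(G) = 3 exactly.

Treewidth 3.
One optimal decomposition is:
Bags: B1 = {a, e, f, i}  B2 = {a, b, e, f}  B3 = {a, b, d, f}  B4 = {a, e, f, k}  B5 = {a, b, f, h}  B6 = {b, d, f, g}  B7 = {b, d, g, j}  B8 = {a, b, c, h}
Tree: B1–B2, B2–B3, B1–B4, B2–B5, B3–B6, B6–B7, B5–B8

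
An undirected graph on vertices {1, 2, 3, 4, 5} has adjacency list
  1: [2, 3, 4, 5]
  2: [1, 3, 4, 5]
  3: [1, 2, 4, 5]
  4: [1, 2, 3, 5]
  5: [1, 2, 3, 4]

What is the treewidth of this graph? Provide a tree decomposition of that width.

A single bag containing all 5 vertices is trivially a valid decomposition of width 4. For the lower bound, the 5 vertices {1, 2, 3, 4, 5} are pairwise adjacent, and any tree decomposition puts a clique entirely inside one bag — forcing width ≥ 4. Combining the bounds, tw(G) = 4.

Treewidth 4.
One such decomposition:
Bags: B1 = {1, 2, 3, 4, 5}
Tree: (single bag)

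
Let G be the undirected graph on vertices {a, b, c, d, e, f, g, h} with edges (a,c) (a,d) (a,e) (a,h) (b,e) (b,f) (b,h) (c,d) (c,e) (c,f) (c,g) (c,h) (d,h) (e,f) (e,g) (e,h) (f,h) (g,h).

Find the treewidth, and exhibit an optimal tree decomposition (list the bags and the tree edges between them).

Treewidth 3.
Bags: B1 = {c, e, f, h}  B2 = {c, e, g, h}  B3 = {a, c, e, h}  B4 = {a, c, d, h}  B5 = {b, e, f, h}
Tree: B1–B2, B1–B3, B3–B4, B1–B5

Each bag holds 4 vertices, so the decomposition has width 3, which upper-bounds the treewidth. Conversely, {a, c, d, h} is a clique of size 4, and the vertices of any clique must share a bag in every tree decomposition; so some bag has ≥ 4 vertices and tw(G) ≥ 3. The upper and lower bounds meet at 3, so that is the treewidth.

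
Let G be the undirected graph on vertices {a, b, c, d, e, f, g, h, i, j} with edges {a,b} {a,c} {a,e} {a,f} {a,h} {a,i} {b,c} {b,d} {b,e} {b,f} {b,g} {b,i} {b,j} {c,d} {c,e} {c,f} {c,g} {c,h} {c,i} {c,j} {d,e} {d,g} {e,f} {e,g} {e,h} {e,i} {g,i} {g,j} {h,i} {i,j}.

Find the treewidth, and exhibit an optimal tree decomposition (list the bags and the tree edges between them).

Treewidth 4.
One such decomposition:
Bags: B1 = {a, b, c, e, i}  B2 = {a, b, c, e, f}  B3 = {a, c, e, h, i}  B4 = {b, c, e, g, i}  B5 = {b, c, d, e, g}  B6 = {b, c, g, i, j}
Tree: B1–B2, B1–B3, B1–B4, B4–B5, B4–B6

Each bag holds 5 vertices, so the decomposition has width 4, which upper-bounds the treewidth. For the lower bound, the 5 vertices {a, c, e, h, i} are pairwise adjacent, and any tree decomposition puts a clique entirely inside one bag — forcing width ≥ 4. Hence tw(G) = 4 exactly.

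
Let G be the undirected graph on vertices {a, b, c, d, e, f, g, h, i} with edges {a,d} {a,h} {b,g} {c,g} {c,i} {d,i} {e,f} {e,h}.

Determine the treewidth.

A width-1 tree decomposition is:
Bags: B1 = {b, g}  B2 = {c, g}  B3 = {c, i}  B4 = {d, i}  B5 = {a, d}  B6 = {a, h}  B7 = {e, h}  B8 = {e, f}
Tree: B1–B2, B2–B3, B3–B4, B4–B5, B5–B6, B6–B7, B7–B8
Every bag has size at most 2, so the width is 2 − 1 = 1 and tw(G) ≤ 1. Since G has at least one edge (e.g. b–g), it is not an edgeless graph, so tw(G) ≥ 1. Therefore the treewidth is 1.

1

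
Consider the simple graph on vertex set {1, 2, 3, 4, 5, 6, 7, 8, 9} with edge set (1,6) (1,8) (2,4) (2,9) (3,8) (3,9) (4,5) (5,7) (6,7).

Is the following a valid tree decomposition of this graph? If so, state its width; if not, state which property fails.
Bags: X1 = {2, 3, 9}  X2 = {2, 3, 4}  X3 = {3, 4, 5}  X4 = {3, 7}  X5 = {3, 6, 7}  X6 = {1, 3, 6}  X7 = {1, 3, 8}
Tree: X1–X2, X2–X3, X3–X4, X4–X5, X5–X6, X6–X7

A tree decomposition must satisfy three properties: every vertex lies in some bag; for every edge, both endpoints lie together in some bag; and for every vertex, the bags containing it form a connected subtree. Here edge (5,7) lies in no bag, so the decomposition is invalid.

No — edge (5,7) lies in no bag.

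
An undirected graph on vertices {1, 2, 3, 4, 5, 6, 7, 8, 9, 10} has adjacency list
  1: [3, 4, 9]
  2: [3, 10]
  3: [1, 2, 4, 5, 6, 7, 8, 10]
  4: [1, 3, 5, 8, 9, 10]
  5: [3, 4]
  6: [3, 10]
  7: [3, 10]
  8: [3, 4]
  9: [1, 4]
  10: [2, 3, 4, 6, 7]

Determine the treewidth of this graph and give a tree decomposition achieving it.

The largest bag has 3 vertices, giving width 2; this decomposition certifies tw(G) ≤ 2. For the lower bound, the 3 vertices {1, 4, 9} are pairwise adjacent, and any tree decomposition puts a clique entirely inside one bag — forcing width ≥ 2. Combining the bounds, tw(G) = 2.

Treewidth 2.
One optimal decomposition is:
Bags: B1 = {3, 7, 10}  B2 = {3, 6, 10}  B3 = {3, 4, 10}  B4 = {1, 3, 4}  B5 = {1, 4, 9}  B6 = {2, 3, 10}  B7 = {3, 4, 5}  B8 = {3, 4, 8}
Tree: B1–B2, B2–B3, B3–B4, B4–B5, B3–B6, B3–B7, B4–B8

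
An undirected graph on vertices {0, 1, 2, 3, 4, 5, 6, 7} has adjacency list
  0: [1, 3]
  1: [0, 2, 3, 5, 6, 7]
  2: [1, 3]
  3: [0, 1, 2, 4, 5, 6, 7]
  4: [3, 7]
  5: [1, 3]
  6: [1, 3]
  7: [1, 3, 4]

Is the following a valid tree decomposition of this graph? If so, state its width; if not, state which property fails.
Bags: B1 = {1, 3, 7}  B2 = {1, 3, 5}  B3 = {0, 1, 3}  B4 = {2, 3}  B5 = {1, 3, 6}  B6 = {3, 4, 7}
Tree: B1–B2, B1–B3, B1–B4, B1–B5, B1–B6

No — edge (1,2) lies in no bag.

A tree decomposition must satisfy three properties: every vertex lies in some bag; for every edge, both endpoints lie together in some bag; and for every vertex, the bags containing it form a connected subtree. Here edge (1,2) lies in no bag, so the decomposition is invalid.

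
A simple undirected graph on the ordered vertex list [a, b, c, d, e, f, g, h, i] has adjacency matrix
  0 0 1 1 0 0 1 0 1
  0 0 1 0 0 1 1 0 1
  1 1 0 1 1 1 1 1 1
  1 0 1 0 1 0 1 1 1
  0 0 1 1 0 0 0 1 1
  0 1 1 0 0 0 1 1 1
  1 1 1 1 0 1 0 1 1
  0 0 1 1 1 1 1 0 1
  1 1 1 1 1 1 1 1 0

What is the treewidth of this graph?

4

A width-4 tree decomposition is:
Bags: B1 = {c, d, e, h, i}  B2 = {c, d, g, h, i}  B3 = {a, c, d, g, i}  B4 = {c, f, g, h, i}  B5 = {b, c, f, g, i}
Tree: B1–B2, B2–B3, B2–B4, B4–B5
Every bag has size at most 5, so the width is 5 − 1 = 4 and tw(G) ≤ 4. Conversely, {c, d, g, h, i} is a clique of size 5, and the vertices of any clique must share a bag in every tree decomposition; so some bag has ≥ 5 vertices and tw(G) ≥ 4. Therefore the treewidth is 4.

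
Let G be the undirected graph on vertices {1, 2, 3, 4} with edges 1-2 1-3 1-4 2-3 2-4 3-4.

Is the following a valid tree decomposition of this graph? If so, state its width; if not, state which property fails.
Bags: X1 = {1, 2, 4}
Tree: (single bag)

A tree decomposition must satisfy three properties: every vertex lies in some bag; for every edge, both endpoints lie together in some bag; and for every vertex, the bags containing it form a connected subtree. Here vertex 3 appears in no bag, so the decomposition is invalid.

No — vertex 3 appears in no bag.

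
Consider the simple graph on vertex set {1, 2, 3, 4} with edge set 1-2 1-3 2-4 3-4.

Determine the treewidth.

A width-2 tree decomposition is:
Bags: B1 = {1, 2, 3}  B2 = {2, 3, 4}
Tree: B1–B2
Every bag has size at most 3, so the width is 3 − 1 = 2 and tw(G) ≤ 2. For the lower bound, G contains the cycle 2–1–3–4–2, so G is not a forest; only forests have treewidth ≤ 1, hence tw(G) ≥ 2. Combining the bounds, tw(G) = 2.

2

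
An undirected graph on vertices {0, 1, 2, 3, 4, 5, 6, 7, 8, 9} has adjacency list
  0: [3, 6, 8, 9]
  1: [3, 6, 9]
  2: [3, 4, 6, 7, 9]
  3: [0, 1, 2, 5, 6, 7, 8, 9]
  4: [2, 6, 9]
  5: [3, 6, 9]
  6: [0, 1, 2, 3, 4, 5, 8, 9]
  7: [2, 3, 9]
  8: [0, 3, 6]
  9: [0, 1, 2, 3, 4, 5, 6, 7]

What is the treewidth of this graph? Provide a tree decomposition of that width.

Treewidth 3.
One optimal decomposition is:
Bags: B1 = {2, 3, 6, 9}  B2 = {0, 3, 6, 9}  B3 = {1, 3, 6, 9}  B4 = {2, 4, 6, 9}  B5 = {2, 3, 7, 9}  B6 = {3, 5, 6, 9}  B7 = {0, 3, 6, 8}
Tree: B1–B2, B1–B3, B1–B4, B1–B5, B3–B6, B2–B7

Every bag has size at most 4, so the width is 4 − 1 = 3 and tw(G) ≤ 3. For the lower bound, the 4 vertices {0, 3, 6, 8} are pairwise adjacent, and any tree decomposition puts a clique entirely inside one bag — forcing width ≥ 3. Combining the bounds, tw(G) = 3.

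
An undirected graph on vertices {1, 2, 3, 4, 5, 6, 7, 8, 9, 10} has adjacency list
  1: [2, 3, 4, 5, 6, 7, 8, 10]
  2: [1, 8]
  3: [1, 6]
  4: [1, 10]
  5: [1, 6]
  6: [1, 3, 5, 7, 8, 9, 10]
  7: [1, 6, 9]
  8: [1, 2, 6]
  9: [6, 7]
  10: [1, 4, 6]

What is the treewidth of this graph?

A width-2 tree decomposition is:
Bags: B1 = {1, 6, 10}  B2 = {1, 3, 6}  B3 = {1, 4, 10}  B4 = {1, 6, 7}  B5 = {1, 6, 8}  B6 = {6, 7, 9}  B7 = {1, 2, 8}  B8 = {1, 5, 6}
Tree: B1–B2, B1–B3, B2–B4, B4–B5, B4–B6, B5–B7, B4–B8
The largest bag has 3 vertices, giving width 2; this decomposition certifies tw(G) ≤ 2. On the other hand G contains the 3-clique {1, 2, 8}. A clique must lie in a single bag of any decomposition, so no decomposition can have width below 2. Combining the bounds, tw(G) = 2.

2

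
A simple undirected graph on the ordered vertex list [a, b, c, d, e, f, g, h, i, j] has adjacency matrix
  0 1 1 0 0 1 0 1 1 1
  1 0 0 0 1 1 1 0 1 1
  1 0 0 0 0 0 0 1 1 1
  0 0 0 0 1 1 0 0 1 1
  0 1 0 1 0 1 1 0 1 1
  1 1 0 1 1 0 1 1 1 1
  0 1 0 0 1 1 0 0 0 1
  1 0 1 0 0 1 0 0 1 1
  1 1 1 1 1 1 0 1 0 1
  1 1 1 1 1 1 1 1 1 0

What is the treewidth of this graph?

A width-4 tree decomposition is:
Bags: B1 = {a, b, f, i, j}  B2 = {b, e, f, i, j}  B3 = {a, f, h, i, j}  B4 = {a, c, h, i, j}  B5 = {b, e, f, g, j}  B6 = {d, e, f, i, j}
Tree: B1–B2, B1–B3, B3–B4, B2–B5, B2–B6
The largest bag has 5 vertices, giving width 4; this decomposition certifies tw(G) ≤ 4. For the lower bound, the 5 vertices {a, c, h, i, j} are pairwise adjacent, and any tree decomposition puts a clique entirely inside one bag — forcing width ≥ 4. Hence tw(G) = 4 exactly.

4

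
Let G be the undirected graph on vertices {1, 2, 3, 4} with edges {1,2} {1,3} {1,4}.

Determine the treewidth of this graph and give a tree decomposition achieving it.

Treewidth 1.
One such decomposition:
Bags: B1 = {1, 2}  B2 = {1, 3}  B3 = {1, 4}
Tree: B1–B2, B2–B3

Every bag has size at most 2, so the width is 2 − 1 = 1 and tw(G) ≤ 1. G has an edge, so its treewidth is at least 1. Combining the bounds, tw(G) = 1.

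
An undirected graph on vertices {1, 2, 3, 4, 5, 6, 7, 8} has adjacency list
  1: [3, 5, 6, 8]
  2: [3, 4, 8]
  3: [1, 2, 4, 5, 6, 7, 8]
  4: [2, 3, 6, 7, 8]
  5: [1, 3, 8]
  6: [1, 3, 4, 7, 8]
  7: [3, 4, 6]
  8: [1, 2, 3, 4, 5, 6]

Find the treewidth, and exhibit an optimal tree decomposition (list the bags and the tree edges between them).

Treewidth 3.
One such decomposition:
Bags: B1 = {1, 3, 6, 8}  B2 = {3, 4, 6, 8}  B3 = {3, 4, 6, 7}  B4 = {1, 3, 5, 8}  B5 = {2, 3, 4, 8}
Tree: B1–B2, B2–B3, B1–B4, B2–B5

Every bag has size at most 4, so the width is 4 − 1 = 3 and tw(G) ≤ 3. Conversely, {1, 3, 5, 8} is a clique of size 4, and the vertices of any clique must share a bag in every tree decomposition; so some bag has ≥ 4 vertices and tw(G) ≥ 3. Therefore the treewidth is 3.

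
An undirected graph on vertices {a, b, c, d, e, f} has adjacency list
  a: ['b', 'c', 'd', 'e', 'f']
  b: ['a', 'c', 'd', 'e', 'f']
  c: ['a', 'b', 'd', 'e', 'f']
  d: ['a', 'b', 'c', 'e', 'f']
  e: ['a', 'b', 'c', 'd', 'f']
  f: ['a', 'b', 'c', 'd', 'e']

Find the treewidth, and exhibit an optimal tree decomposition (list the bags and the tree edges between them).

A single bag containing all 6 vertices is trivially a valid decomposition of width 5. Conversely, {a, b, c, d, e, f} is a clique of size 6, and the vertices of any clique must share a bag in every tree decomposition; so some bag has ≥ 6 vertices and tw(G) ≥ 5. Hence tw(G) = 5 exactly.

Treewidth 5.
One such decomposition:
Bags: B1 = {a, b, c, d, e, f}
Tree: (single bag)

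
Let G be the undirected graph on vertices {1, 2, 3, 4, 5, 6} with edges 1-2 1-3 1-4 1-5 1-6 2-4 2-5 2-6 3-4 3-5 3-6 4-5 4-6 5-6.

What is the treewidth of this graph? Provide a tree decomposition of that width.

The largest bag has 5 vertices, giving width 4; this decomposition certifies tw(G) ≤ 4. On the other hand G contains the 5-clique {1, 2, 4, 5, 6}. A clique must lie in a single bag of any decomposition, so no decomposition can have width below 4. Therefore the treewidth is 4.

Treewidth 4.
One such decomposition:
Bags: B1 = {1, 3, 4, 5, 6}  B2 = {1, 2, 4, 5, 6}
Tree: B1–B2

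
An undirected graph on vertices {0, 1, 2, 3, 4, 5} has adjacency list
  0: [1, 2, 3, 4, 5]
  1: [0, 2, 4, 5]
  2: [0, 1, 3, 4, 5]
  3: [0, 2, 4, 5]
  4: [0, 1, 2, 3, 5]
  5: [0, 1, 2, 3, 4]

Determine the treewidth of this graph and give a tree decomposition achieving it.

Every bag has size at most 5, so the width is 5 − 1 = 4 and tw(G) ≤ 4. On the other hand G contains the 5-clique {0, 1, 2, 4, 5}. A clique must lie in a single bag of any decomposition, so no decomposition can have width below 4. Combining the bounds, tw(G) = 4.

Treewidth 4.
Bags: B1 = {0, 2, 3, 4, 5}  B2 = {0, 1, 2, 4, 5}
Tree: B1–B2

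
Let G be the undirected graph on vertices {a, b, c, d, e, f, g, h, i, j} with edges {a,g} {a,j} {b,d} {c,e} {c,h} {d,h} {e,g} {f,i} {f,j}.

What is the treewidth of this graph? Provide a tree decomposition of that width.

The largest bag has 2 vertices, giving width 1; this decomposition certifies tw(G) ≤ 1. Since G has at least one edge (e.g. i–f), it is not an edgeless graph, so tw(G) ≥ 1. The upper and lower bounds meet at 1, so that is the treewidth.

Treewidth 1.
Bags: B1 = {f, i}  B2 = {f, j}  B3 = {a, j}  B4 = {a, g}  B5 = {e, g}  B6 = {c, e}  B7 = {c, h}  B8 = {d, h}  B9 = {b, d}
Tree: B1–B2, B2–B3, B3–B4, B4–B5, B5–B6, B6–B7, B7–B8, B8–B9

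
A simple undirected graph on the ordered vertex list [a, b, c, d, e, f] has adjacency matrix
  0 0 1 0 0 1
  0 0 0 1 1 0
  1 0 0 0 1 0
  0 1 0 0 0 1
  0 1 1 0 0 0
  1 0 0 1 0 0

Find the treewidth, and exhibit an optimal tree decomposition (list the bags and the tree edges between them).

The largest bag has 3 vertices, giving width 2; this decomposition certifies tw(G) ≤ 2. For the lower bound, G contains the cycle e–c–a–f–d–b–e, so G is not a forest; only forests have treewidth ≤ 1, hence tw(G) ≥ 2. Combining the bounds, tw(G) = 2.

Treewidth 2.
One such decomposition:
Bags: B1 = {a, c, e}  B2 = {a, e, f}  B3 = {d, e, f}  B4 = {b, d, e}
Tree: B1–B2, B2–B3, B3–B4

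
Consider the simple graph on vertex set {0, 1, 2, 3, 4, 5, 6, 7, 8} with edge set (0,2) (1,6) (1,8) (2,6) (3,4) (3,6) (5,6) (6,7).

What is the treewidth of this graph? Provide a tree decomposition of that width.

Treewidth 1.
Bags: B1 = {5, 6}  B2 = {3, 6}  B3 = {3, 4}  B4 = {1, 6}  B5 = {6, 7}  B6 = {2, 6}  B7 = {1, 8}  B8 = {0, 2}
Tree: B1–B2, B2–B3, B1–B4, B1–B5, B5–B6, B4–B7, B6–B8

Every bag has size at most 2, so the width is 2 − 1 = 1 and tw(G) ≤ 1. G has an edge, so its treewidth is at least 1. Combining the bounds, tw(G) = 1.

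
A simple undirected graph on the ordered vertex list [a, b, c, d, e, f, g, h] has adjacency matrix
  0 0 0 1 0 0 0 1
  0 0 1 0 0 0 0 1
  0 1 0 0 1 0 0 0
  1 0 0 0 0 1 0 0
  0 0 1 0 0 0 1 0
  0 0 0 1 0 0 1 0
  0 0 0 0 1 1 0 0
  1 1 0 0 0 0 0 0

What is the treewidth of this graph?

2

A width-2 tree decomposition is:
Bags: B1 = {c, e, g}  B2 = {c, f, g}  B3 = {c, d, f}  B4 = {a, c, d}  B5 = {a, c, h}  B6 = {b, c, h}
Tree: B1–B2, B2–B3, B3–B4, B4–B5, B5–B6
Each bag holds 3 vertices, so the decomposition has width 2, which upper-bounds the treewidth. For the lower bound, G contains the cycle c–e–g–f–d–a–h–b–c, so G is not a forest; only forests have treewidth ≤ 1, hence tw(G) ≥ 2. The upper and lower bounds meet at 2, so that is the treewidth.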